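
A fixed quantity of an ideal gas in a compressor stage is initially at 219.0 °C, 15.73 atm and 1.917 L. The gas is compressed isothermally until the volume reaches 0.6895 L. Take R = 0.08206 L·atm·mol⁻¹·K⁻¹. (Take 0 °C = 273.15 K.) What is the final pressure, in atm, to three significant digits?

Convert: T₁ = 492.1 K.
Isothermal, so P V is constant: T₂ = T₁; P₂ = P₁·(V₁/V₂) = 43.73 atm.

P₂ ≈ 43.7 atm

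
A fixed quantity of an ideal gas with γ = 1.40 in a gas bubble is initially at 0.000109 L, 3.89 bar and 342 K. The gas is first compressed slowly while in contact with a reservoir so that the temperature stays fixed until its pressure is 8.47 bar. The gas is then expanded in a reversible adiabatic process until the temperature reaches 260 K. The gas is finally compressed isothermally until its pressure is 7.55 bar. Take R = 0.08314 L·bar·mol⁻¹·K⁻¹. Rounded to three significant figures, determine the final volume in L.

V₄ ≈ 4.27e-05 L

Isothermal, so P V is constant: T₂ = T₁; V₂ = V₁·(P₁/P₂) = 5.006e-05 L.
Reversible adiabatic, γ = 1.40: P₃ = P₂·(T₃/T₂)^(γ/(γ−1)) = 3.245 bar; V₃ = V₂·(T₂/T₃)^(1/(γ−1)) = 9.934e-05 L.
T constant ⇒ Boyle's law P V = const: T₄ = T₃; V₄ = V₃·(P₃/P₄) = 4.269e-05 L.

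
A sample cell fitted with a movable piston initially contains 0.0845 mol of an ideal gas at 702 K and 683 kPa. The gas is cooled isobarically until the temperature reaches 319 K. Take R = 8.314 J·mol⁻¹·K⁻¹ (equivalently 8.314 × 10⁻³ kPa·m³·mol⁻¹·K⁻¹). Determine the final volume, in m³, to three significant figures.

V₂ ≈ 0.000328 m³

From PV = nRT: V₁ = nRT₁/P₁ = 0.0007221 m³.
P constant ⇒ V ∝ T: P₂ = P₁; V₂ = V₁·(T₂/T₁) = 0.0003281 m³.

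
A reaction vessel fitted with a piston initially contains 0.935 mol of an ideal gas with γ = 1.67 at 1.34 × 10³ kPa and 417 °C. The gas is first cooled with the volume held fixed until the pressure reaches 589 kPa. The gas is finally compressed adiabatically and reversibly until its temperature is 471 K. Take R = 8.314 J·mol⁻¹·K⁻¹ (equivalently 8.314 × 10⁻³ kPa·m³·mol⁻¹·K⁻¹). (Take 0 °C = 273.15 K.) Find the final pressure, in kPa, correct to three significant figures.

P₃ ≈ 1.76e+03 kPa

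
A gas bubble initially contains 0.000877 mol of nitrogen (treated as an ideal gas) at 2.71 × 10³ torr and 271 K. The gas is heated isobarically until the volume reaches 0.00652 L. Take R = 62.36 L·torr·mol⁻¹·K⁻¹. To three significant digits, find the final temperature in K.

T₂ ≈ 323 K

From PV = nRT: V₁ = nRT₁/P₁ = 0.005469 L.
P constant ⇒ V ∝ T: P₂ = P₁; T₂ = T₁·(V₂/V₁) = 323.1 K.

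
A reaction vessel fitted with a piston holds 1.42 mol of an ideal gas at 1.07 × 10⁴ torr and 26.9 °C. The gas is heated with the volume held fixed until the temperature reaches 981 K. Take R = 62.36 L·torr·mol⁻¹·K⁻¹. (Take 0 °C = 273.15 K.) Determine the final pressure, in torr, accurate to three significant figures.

Convert: T₁ = 300.0 K.
From PV = nRT: V₁ = nRT₁/P₁ = 2.483 L.
V constant ⇒ P ∝ T: V₂ = V₁; P₂ = P₁·(T₂/T₁) = 3.498e+04 torr.

P₂ ≈ 3.50e+04 torr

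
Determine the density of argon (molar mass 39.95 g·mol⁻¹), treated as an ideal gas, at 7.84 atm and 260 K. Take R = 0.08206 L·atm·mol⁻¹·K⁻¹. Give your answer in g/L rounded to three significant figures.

ρ ≈ 14.7 g/L

ρ = PM/(RT) = (7.84 × 39.95) / (0.08206 × 260.0)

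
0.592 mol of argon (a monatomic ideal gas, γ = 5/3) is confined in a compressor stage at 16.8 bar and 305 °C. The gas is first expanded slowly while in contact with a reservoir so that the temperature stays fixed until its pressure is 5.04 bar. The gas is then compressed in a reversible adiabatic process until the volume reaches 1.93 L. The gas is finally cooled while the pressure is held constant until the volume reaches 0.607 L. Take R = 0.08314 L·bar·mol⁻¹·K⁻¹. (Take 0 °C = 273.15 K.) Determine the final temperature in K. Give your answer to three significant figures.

Convert: T₁ = 578.1 K.
From PV = nRT: V₁ = nRT₁/P₁ = 1.694 L.
Isothermal, so P V is constant: T₂ = T₁; V₂ = V₁·(P₁/P₂) = 5.646 L.
Reversible adiabatic, γ = 5/3: T₃ = T₂·(V₂/V₃)^(γ−1) = 1183 K; P₃ = P₂·(V₂/V₃)^γ = 30.16 bar.
P constant ⇒ V ∝ T: P₄ = P₃; T₄ = T₃·(V₄/V₃) = 371.9 K.

T₄ ≈ 372 K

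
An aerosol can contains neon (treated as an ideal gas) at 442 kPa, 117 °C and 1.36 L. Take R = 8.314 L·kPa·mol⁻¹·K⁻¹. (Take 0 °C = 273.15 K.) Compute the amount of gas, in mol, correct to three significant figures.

n ≈ 0.185 mol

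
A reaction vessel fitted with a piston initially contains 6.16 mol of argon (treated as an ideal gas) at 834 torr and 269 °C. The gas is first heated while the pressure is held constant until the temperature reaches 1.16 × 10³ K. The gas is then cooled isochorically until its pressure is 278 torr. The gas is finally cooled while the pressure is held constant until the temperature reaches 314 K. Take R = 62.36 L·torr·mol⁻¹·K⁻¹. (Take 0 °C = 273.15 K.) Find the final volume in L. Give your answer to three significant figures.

V₄ ≈ 434 L

Convert: T₁ = 542.1 K.
From PV = nRT: V₁ = nRT₁/P₁ = 249.7 L.
P constant ⇒ V ∝ T: P₂ = P₁; V₂ = V₁·(T₂/T₁) = 534.3 L.
V constant ⇒ P ∝ T: V₃ = V₂; T₃ = T₂·(P₃/P₂) = 386.7 K.
P constant ⇒ V ∝ T: P₄ = P₃; V₄ = V₃·(T₄/T₃) = 433.9 L.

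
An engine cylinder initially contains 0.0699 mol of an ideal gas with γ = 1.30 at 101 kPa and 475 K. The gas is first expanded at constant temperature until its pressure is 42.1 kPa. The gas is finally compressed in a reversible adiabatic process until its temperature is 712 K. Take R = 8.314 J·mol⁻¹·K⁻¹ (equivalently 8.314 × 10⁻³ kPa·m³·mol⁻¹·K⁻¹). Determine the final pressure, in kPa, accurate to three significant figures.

P₃ ≈ 243 kPa

From PV = nRT: V₁ = nRT₁/P₁ = 0.002733 m³.
T constant ⇒ Boyle's law P V = const: T₂ = T₁; V₂ = V₁·(P₁/P₂) = 0.006557 m³.
Adiabatic (γ = 1.30), T V^(γ−1) and P V^γ constant: P₃ = P₂·(T₃/T₂)^(γ/(γ−1)) = 243.2 kPa; V₃ = V₂·(T₂/T₃)^(1/(γ−1)) = 0.001701 m³.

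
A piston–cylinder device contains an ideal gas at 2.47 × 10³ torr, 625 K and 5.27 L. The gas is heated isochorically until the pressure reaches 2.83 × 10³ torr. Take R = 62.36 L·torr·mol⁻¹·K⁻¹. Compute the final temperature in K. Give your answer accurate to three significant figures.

T₂ ≈ 716 K

Isochoric, so P/T is constant: V₂ = V₁; T₂ = T₁·(P₂/P₁) = 716.1 K.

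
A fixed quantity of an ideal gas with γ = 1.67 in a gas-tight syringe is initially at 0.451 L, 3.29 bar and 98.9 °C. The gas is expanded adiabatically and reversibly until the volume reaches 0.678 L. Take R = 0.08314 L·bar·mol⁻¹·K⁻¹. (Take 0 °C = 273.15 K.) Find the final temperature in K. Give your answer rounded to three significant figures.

T₂ ≈ 283 K

Convert: T₁ = 372.0 K.
Adiabatic (γ = 1.67), T V^(γ−1) and P V^γ constant: T₂ = T₁·(V₁/V₂)^(γ−1) = 283.1 K; P₂ = P₁·(V₁/V₂)^γ = 1.665 bar.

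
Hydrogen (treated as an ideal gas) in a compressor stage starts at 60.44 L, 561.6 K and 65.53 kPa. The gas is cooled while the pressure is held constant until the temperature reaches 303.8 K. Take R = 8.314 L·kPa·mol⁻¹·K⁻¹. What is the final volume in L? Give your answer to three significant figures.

Isobaric, so V/T is constant: P₂ = P₁; V₂ = V₁·(T₂/T₁) = 32.70 L.

V₂ ≈ 32.7 L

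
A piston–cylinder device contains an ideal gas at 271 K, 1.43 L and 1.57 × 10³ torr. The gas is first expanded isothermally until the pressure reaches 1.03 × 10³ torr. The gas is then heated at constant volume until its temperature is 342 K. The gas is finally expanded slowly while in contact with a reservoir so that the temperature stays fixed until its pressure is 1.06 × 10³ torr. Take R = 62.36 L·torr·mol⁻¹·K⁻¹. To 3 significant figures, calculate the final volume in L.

Isothermal, so P V is constant: T₂ = T₁; V₂ = V₁·(P₁/P₂) = 2.180 L.
V constant ⇒ P ∝ T: V₃ = V₂; P₃ = P₂·(T₃/T₂) = 1300 torr.
T constant ⇒ Boyle's law P V = const: T₄ = T₃; V₄ = V₃·(P₃/P₄) = 2.673 L.

V₄ ≈ 2.67 L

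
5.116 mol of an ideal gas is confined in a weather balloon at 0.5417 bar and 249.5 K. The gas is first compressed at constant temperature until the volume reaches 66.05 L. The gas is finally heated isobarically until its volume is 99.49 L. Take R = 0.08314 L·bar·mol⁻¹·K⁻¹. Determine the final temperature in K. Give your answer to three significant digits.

From PV = nRT: V₁ = nRT₁/P₁ = 195.9 L.
T constant ⇒ Boyle's law P V = const: T₂ = T₁; P₂ = P₁·(V₁/V₂) = 1.607 bar.
P constant ⇒ V ∝ T: P₃ = P₂; T₃ = T₂·(V₃/V₂) = 375.8 K.

T₃ ≈ 376 K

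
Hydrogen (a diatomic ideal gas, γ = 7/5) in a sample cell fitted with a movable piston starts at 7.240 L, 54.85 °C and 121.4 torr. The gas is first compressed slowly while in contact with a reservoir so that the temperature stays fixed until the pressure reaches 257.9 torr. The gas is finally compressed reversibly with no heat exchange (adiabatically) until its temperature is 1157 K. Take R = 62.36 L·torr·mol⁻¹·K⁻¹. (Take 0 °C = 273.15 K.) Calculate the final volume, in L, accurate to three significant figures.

V₃ ≈ 0.146 L

Convert: T₁ = 328.0 K.
T constant ⇒ Boyle's law P V = const: T₂ = T₁; V₂ = V₁·(P₁/P₂) = 3.408 L.
Adiabatic (γ = 7/5), T V^(γ−1) and P V^γ constant: P₃ = P₂·(T₃/T₂)^(γ/(γ−1)) = 2.126e+04 torr; V₃ = V₂·(T₂/T₃)^(1/(γ−1)) = 0.1458 L.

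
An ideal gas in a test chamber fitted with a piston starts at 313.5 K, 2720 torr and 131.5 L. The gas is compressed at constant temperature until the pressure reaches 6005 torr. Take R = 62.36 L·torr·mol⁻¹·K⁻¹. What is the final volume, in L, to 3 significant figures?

V₂ ≈ 59.6 L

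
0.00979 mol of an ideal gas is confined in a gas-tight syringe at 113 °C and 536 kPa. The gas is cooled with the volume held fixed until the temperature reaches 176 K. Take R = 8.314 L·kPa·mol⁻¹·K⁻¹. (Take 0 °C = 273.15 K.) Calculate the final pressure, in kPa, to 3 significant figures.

P₂ ≈ 244 kPa

Convert: T₁ = 386.1 K.
From PV = nRT: V₁ = nRT₁/P₁ = 0.05864 L.
V constant ⇒ P ∝ T: V₂ = V₁; P₂ = P₁·(T₂/T₁) = 244.3 kPa.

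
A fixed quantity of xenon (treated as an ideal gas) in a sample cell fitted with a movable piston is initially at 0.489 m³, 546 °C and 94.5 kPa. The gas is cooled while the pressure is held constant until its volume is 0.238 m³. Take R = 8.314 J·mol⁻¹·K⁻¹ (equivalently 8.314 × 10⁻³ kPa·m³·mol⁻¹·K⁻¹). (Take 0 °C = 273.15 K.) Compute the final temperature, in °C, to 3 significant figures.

Convert: T₁ = 819.1 K.
P constant ⇒ V ∝ T: P₂ = P₁; T₂ = T₁·(V₂/V₁) = 398.7 K.

T₂ ≈ 126 °C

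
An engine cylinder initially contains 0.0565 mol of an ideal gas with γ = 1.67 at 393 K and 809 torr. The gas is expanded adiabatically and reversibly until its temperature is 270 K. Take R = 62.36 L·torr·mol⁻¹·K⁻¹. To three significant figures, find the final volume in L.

V₂ ≈ 3.00 L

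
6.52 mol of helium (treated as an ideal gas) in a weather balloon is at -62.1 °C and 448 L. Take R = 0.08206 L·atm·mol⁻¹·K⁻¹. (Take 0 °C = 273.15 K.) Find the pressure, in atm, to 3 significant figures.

Convert: T = 211.05 K.
PV = nRT ⇒ P = nRT/V = (6.52 × 0.08206 × 211.05) / 448

P ≈ 0.252 atm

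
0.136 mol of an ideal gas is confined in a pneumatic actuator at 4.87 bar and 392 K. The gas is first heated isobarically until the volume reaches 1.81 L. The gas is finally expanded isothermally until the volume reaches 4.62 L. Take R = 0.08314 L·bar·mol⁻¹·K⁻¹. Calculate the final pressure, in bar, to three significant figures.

From PV = nRT: V₁ = nRT₁/P₁ = 0.9101 L.
P constant ⇒ V ∝ T: P₂ = P₁; T₂ = T₁·(V₂/V₁) = 779.6 K.
T constant ⇒ Boyle's law P V = const: T₃ = T₂; P₃ = P₂·(V₂/V₃) = 1.908 bar.

P₃ ≈ 1.91 bar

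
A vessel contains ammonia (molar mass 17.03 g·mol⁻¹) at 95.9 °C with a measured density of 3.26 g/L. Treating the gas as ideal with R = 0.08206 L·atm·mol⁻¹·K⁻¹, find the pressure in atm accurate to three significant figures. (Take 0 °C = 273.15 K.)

ρ = PM/(RT) ⇒ P = ρRT/M = (3.26 × 0.08206 × 369.0) / 17.03

P ≈ 5.80 atm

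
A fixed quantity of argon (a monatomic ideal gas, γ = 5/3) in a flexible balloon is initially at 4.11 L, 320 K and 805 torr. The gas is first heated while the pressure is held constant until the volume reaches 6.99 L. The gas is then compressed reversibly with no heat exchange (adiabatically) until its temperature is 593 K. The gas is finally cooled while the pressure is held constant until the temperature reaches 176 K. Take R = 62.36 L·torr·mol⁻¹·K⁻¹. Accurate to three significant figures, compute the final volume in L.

P constant ⇒ V ∝ T: P₂ = P₁; T₂ = T₁·(V₂/V₁) = 544.2 K.
Reversible adiabatic, γ = 5/3: P₃ = P₂·(T₃/T₂)^(γ/(γ−1)) = 997.6 torr; V₃ = V₂·(T₂/T₃)^(1/(γ−1)) = 6.146 L.
Isobaric, so V/T is constant: P₄ = P₃; V₄ = V₃·(T₄/T₃) = 1.824 L.

V₄ ≈ 1.82 L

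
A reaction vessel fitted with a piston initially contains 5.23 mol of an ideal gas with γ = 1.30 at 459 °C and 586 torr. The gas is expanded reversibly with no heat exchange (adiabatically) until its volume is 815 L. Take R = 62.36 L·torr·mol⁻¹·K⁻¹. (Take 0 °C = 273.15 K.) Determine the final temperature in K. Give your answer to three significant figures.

T₂ ≈ 595 K

Convert: T₁ = 732.1 K.
From PV = nRT: V₁ = nRT₁/P₁ = 407.5 L.
Reversible adiabatic, γ = 1.30: T₂ = T₁·(V₁/V₂)^(γ−1) = 594.7 K; P₂ = P₁·(V₁/V₂)^γ = 238.0 torr.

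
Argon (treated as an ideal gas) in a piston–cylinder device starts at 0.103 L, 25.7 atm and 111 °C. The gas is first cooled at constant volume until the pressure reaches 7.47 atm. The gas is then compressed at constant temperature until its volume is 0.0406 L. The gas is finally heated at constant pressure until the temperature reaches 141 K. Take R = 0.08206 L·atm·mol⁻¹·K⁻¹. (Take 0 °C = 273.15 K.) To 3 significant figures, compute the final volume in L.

V₄ ≈ 0.0513 L

Convert: T₁ = 384.1 K.
Isochoric, so P/T is constant: V₂ = V₁; T₂ = T₁·(P₂/P₁) = 111.7 K.
T constant ⇒ Boyle's law P V = const: T₃ = T₂; P₃ = P₂·(V₂/V₃) = 18.95 atm.
Isobaric, so V/T is constant: P₄ = P₃; V₄ = V₃·(T₄/T₃) = 0.05127 L.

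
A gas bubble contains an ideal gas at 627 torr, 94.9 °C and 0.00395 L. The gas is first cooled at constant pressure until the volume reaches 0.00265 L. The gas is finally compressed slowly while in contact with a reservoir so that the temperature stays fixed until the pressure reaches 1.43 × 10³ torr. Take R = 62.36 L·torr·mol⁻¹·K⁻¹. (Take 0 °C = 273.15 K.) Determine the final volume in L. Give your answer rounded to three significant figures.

Convert: T₁ = 368.0 K.
P constant ⇒ V ∝ T: P₂ = P₁; T₂ = T₁·(V₂/V₁) = 246.9 K.
Isothermal, so P V is constant: T₃ = T₂; V₃ = V₂·(P₂/P₃) = 0.001162 L.

V₃ ≈ 0.00116 L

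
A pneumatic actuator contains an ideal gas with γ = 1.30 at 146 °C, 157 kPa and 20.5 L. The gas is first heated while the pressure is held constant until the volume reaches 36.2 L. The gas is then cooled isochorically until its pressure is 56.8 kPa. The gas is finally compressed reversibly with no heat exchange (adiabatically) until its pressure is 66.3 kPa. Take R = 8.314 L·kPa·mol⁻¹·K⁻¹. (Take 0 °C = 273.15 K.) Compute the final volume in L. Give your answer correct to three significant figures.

V₄ ≈ 32.1 L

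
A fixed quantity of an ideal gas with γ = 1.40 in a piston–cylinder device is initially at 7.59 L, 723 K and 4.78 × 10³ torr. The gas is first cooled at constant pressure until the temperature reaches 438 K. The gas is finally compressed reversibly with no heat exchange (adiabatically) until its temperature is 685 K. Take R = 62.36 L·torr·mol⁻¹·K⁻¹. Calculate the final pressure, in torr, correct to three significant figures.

P₃ ≈ 2.29e+04 torr

P constant ⇒ V ∝ T: P₂ = P₁; V₂ = V₁·(T₂/T₁) = 4.598 L.
Adiabatic (γ = 1.40), T V^(γ−1) and P V^γ constant: P₃ = P₂·(T₃/T₂)^(γ/(γ−1)) = 2.287e+04 torr; V₃ = V₂·(T₂/T₃)^(1/(γ−1)) = 1.503 L.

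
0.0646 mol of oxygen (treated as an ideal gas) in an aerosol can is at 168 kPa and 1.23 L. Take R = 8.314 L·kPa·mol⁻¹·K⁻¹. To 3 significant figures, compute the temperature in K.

T ≈ 385 K

PV = nRT ⇒ T = PV/(nR) = (168 × 1.23) / (0.0646 × 8.314)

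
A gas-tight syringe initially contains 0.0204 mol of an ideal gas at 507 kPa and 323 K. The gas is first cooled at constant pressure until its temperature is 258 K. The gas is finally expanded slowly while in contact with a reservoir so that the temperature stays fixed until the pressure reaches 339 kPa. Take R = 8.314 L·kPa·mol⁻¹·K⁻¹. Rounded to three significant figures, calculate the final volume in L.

From PV = nRT: V₁ = nRT₁/P₁ = 0.1081 L.
P constant ⇒ V ∝ T: P₂ = P₁; V₂ = V₁·(T₂/T₁) = 0.08631 L.
Isothermal, so P V is constant: T₃ = T₂; V₃ = V₂·(P₂/P₃) = 0.1291 L.

V₃ ≈ 0.129 L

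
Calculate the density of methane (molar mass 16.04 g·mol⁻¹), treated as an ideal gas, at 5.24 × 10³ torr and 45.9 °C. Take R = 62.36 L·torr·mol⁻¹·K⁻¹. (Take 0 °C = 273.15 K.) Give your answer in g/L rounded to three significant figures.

ρ ≈ 4.22 g/L

ρ = PM/(RT) = (5.24e+03 × 16.04) / (62.36 × 319.0)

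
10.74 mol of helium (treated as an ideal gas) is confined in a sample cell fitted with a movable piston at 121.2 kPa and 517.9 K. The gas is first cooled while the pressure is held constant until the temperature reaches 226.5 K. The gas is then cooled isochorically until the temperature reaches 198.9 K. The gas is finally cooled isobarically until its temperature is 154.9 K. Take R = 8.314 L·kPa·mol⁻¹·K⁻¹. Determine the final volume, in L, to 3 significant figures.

From PV = nRT: V₁ = nRT₁/P₁ = 381.6 L.
Isobaric, so V/T is constant: P₂ = P₁; V₂ = V₁·(T₂/T₁) = 166.9 L.
Isochoric, so P/T is constant: V₃ = V₂; P₃ = P₂·(T₃/T₂) = 106.4 kPa.
Isobaric, so V/T is constant: P₄ = P₃; V₄ = V₃·(T₄/T₃) = 130.0 L.

V₄ ≈ 130 L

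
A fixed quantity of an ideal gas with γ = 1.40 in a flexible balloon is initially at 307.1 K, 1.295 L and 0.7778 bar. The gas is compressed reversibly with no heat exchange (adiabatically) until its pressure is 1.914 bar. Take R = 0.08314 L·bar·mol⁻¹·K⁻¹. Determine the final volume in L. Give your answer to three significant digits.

V₂ ≈ 0.681 L

Adiabatic (γ = 1.40), T V^(γ−1) and P V^γ constant: T₂ = T₁·(P₂/P₁)^((γ−1)/γ) = 397.2 K; V₂ = V₁·(P₁/P₂)^(1/γ) = 0.6807 L.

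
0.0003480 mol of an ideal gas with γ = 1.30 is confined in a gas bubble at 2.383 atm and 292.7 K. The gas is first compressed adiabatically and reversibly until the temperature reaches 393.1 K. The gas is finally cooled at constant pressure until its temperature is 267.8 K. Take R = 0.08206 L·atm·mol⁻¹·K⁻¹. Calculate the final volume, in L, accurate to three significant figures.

From PV = nRT: V₁ = nRT₁/P₁ = 0.003508 L.
Reversible adiabatic, γ = 1.30: P₂ = P₁·(T₂/T₁)^(γ/(γ−1)) = 8.553 atm; V₂ = V₁·(T₁/T₂)^(1/(γ−1)) = 0.001312 L.
P constant ⇒ V ∝ T: P₃ = P₂; V₃ = V₂·(T₃/T₂) = 0.0008941 L.

V₃ ≈ 0.000894 L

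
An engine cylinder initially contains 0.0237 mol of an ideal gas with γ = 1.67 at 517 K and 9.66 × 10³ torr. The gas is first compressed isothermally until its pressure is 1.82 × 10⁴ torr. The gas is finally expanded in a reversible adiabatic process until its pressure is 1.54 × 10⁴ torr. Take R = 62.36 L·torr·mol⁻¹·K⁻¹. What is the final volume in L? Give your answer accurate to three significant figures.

V₃ ≈ 0.0464 L

From PV = nRT: V₁ = nRT₁/P₁ = 0.07910 L.
T constant ⇒ Boyle's law P V = const: T₂ = T₁; V₂ = V₁·(P₁/P₂) = 0.04198 L.
Adiabatic (γ = 1.67), T V^(γ−1) and P V^γ constant: T₃ = T₂·(P₃/P₂)^((γ−1)/γ) = 483.5 K; V₃ = V₂·(P₂/P₃)^(1/γ) = 0.04640 L.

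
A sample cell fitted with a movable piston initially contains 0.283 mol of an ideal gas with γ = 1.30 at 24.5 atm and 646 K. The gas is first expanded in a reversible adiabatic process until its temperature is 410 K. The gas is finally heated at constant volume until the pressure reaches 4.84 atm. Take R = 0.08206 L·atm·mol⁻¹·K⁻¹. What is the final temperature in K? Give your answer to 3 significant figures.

T₃ ≈ 581 K

From PV = nRT: V₁ = nRT₁/P₁ = 0.6123 L.
Adiabatic (γ = 1.30), T V^(γ−1) and P V^γ constant: P₂ = P₁·(T₂/T₁)^(γ/(γ−1)) = 3.416 atm; V₂ = V₁·(T₁/T₂)^(1/(γ−1)) = 2.787 L.
Isochoric, so P/T is constant: V₃ = V₂; T₃ = T₂·(P₃/P₂) = 580.9 K.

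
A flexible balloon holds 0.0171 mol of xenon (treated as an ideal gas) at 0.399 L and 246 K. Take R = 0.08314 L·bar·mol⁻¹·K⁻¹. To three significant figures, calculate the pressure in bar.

P ≈ 0.877 bar

PV = nRT ⇒ P = nRT/V = (0.0171 × 0.08314 × 246) / 0.399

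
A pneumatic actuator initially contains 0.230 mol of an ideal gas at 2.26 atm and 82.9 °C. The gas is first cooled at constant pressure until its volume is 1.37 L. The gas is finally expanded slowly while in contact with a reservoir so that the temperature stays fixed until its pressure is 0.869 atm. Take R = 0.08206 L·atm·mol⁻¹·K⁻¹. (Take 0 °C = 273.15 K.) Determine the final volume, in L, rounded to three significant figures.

V₃ ≈ 3.56 L

Convert: T₁ = 356.0 K.
From PV = nRT: V₁ = nRT₁/P₁ = 2.973 L.
P constant ⇒ V ∝ T: P₂ = P₁; T₂ = T₁·(V₂/V₁) = 164.0 K.
T constant ⇒ Boyle's law P V = const: T₃ = T₂; V₃ = V₂·(P₂/P₃) = 3.563 L.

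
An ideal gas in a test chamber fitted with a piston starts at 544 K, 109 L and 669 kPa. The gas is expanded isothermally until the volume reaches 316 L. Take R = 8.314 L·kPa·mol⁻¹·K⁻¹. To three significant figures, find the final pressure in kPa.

P₂ ≈ 231 kPa

T constant ⇒ Boyle's law P V = const: T₂ = T₁; P₂ = P₁·(V₁/V₂) = 230.8 kPa.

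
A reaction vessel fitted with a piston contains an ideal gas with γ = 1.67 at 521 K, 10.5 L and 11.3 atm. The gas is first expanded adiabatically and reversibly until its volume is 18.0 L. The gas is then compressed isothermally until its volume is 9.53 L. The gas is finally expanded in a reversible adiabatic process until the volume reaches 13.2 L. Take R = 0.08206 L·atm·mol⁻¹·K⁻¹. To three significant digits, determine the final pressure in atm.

P₄ ≈ 5.04 atm

Reversible adiabatic, γ = 1.67: T₂ = T₁·(V₁/V₂)^(γ−1) = 363.1 K; P₂ = P₁·(V₁/V₂)^γ = 4.594 atm.
T constant ⇒ Boyle's law P V = const: T₃ = T₂; P₃ = P₂·(V₂/V₃) = 8.676 atm.
Reversible adiabatic, γ = 1.67: T₄ = T₃·(V₃/V₄)^(γ−1) = 291.9 K; P₄ = P₃·(V₃/V₄)^γ = 5.036 atm.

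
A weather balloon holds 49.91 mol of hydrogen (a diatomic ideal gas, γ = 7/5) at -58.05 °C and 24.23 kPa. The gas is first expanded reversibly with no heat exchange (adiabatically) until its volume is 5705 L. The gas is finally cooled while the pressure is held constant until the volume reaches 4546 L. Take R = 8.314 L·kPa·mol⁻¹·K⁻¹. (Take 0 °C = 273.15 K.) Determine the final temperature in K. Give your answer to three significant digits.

T₃ ≈ 144 K

Convert: T₁ = 215.1 K.
From PV = nRT: V₁ = nRT₁/P₁ = 3684 L.
Adiabatic (γ = 7/5), T V^(γ−1) and P V^γ constant: T₂ = T₁·(V₁/V₂)^(γ−1) = 180.6 K; P₂ = P₁·(V₁/V₂)^γ = 13.13 kPa.
P constant ⇒ V ∝ T: P₃ = P₂; T₃ = T₂·(V₃/V₂) = 143.9 K.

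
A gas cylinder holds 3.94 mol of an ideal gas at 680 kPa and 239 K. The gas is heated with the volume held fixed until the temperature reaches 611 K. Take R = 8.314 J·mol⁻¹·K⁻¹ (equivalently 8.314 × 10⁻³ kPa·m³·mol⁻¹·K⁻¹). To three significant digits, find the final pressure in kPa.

From PV = nRT: V₁ = nRT₁/P₁ = 0.01151 m³.
Isochoric, so P/T is constant: V₂ = V₁; P₂ = P₁·(T₂/T₁) = 1738 kPa.

P₂ ≈ 1.74e+03 kPa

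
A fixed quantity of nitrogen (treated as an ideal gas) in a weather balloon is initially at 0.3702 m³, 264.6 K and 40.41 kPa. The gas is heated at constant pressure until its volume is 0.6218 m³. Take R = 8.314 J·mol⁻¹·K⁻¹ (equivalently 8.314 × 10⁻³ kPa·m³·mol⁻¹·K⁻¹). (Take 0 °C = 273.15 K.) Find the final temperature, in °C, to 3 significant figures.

T₂ ≈ 171 °C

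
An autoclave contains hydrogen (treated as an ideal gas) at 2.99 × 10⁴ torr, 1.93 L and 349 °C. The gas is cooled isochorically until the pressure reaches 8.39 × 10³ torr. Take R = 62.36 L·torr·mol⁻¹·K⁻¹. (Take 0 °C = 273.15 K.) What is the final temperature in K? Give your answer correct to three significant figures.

Convert: T₁ = 622.1 K.
Isochoric, so P/T is constant: V₂ = V₁; T₂ = T₁·(P₂/P₁) = 174.6 K.

T₂ ≈ 175 K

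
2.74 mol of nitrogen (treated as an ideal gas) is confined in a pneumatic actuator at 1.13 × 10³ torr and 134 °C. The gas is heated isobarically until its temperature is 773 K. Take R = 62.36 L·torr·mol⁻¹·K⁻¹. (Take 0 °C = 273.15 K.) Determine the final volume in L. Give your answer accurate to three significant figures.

V₂ ≈ 117 L

Convert: T₁ = 407.1 K.
From PV = nRT: V₁ = nRT₁/P₁ = 61.56 L.
P constant ⇒ V ∝ T: P₂ = P₁; V₂ = V₁·(T₂/T₁) = 116.9 L.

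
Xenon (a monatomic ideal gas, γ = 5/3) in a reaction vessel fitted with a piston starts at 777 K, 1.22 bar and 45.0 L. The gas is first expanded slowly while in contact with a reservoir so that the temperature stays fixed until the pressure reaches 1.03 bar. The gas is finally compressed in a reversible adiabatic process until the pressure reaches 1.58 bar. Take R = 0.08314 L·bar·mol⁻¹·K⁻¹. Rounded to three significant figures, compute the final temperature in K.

T constant ⇒ Boyle's law P V = const: T₂ = T₁; V₂ = V₁·(P₁/P₂) = 53.30 L.
Adiabatic (γ = 5/3), T V^(γ−1) and P V^γ constant: T₃ = T₂·(P₃/P₂)^((γ−1)/γ) = 922.0 K; V₃ = V₂·(P₂/P₃)^(1/γ) = 41.23 L.

T₃ ≈ 922 K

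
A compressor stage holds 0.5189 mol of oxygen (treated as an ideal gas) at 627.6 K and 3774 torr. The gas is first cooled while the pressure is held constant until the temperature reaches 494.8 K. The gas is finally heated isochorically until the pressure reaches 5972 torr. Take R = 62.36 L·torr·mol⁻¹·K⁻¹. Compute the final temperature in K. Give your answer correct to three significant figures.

T₃ ≈ 783 K

From PV = nRT: V₁ = nRT₁/P₁ = 5.381 L.
P constant ⇒ V ∝ T: P₂ = P₁; V₂ = V₁·(T₂/T₁) = 4.242 L.
Isochoric, so P/T is constant: V₃ = V₂; T₃ = T₂·(P₃/P₂) = 783.0 K.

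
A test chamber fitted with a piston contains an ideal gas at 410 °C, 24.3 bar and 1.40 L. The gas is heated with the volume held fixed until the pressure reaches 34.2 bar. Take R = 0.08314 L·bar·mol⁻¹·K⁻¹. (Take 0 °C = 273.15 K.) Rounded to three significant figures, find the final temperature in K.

T₂ ≈ 961 K

Convert: T₁ = 683.1 K.
V constant ⇒ P ∝ T: V₂ = V₁; T₂ = T₁·(P₂/P₁) = 961.5 K.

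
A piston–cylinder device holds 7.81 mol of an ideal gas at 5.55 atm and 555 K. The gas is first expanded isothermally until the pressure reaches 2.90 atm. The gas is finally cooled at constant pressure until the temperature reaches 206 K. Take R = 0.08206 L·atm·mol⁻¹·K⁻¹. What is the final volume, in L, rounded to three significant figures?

From PV = nRT: V₁ = nRT₁/P₁ = 64.09 L.
T constant ⇒ Boyle's law P V = const: T₂ = T₁; V₂ = V₁·(P₁/P₂) = 122.7 L.
Isobaric, so V/T is constant: P₃ = P₂; V₃ = V₂·(T₃/T₂) = 45.53 L.

V₃ ≈ 45.5 L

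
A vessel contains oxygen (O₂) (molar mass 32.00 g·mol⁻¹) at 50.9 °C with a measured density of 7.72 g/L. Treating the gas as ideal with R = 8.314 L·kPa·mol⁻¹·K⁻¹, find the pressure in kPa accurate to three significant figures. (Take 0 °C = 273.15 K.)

ρ = PM/(RT) ⇒ P = ρRT/M = (7.72 × 8.314 × 324.0) / 32.00

P ≈ 650 kPa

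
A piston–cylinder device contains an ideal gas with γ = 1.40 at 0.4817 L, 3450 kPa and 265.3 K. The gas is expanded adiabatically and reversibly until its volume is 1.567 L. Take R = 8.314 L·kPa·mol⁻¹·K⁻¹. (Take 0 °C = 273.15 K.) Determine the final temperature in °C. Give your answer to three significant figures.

T₂ ≈ -108 °C

Adiabatic (γ = 1.40), T V^(γ−1) and P V^γ constant: T₂ = T₁·(V₁/V₂)^(γ−1) = 165.5 K; P₂ = P₁·(V₁/V₂)^γ = 661.6 kPa.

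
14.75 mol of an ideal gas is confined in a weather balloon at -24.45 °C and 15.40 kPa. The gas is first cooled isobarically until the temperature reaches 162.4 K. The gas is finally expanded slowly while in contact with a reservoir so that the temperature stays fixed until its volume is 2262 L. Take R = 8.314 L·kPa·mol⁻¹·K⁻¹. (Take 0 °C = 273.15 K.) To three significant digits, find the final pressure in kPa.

P₃ ≈ 8.80 kPa

Convert: T₁ = 248.7 K.
From PV = nRT: V₁ = nRT₁/P₁ = 1980 L.
Isobaric, so V/T is constant: P₂ = P₁; V₂ = V₁·(T₂/T₁) = 1293 L.
Isothermal, so P V is constant: T₃ = T₂; P₃ = P₂·(V₂/V₃) = 8.804 kPa.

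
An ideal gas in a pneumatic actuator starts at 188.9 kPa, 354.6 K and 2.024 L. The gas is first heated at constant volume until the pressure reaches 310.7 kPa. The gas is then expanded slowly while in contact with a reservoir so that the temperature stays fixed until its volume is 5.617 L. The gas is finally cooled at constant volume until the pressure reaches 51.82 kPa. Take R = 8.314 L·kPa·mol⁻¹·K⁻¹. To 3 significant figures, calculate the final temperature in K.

Isochoric, so P/T is constant: V₂ = V₁; T₂ = T₁·(P₂/P₁) = 583.2 K.
T constant ⇒ Boyle's law P V = const: T₃ = T₂; P₃ = P₂·(V₂/V₃) = 112.0 kPa.
V constant ⇒ P ∝ T: V₄ = V₃; T₄ = T₃·(P₄/P₃) = 270.0 K.

T₄ ≈ 270 K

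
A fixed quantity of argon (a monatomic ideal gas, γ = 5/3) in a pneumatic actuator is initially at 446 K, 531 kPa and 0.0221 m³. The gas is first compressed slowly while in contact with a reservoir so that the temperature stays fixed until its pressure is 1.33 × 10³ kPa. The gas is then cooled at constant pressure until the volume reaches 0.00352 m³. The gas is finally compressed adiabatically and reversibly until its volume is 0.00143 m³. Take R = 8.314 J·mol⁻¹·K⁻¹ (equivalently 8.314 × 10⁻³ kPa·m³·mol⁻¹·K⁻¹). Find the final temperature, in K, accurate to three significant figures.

T₄ ≈ 324 K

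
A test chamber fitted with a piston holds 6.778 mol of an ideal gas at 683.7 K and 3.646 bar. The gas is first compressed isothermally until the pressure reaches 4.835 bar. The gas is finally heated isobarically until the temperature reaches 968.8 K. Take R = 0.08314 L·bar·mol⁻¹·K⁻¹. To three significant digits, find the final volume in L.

From PV = nRT: V₁ = nRT₁/P₁ = 105.7 L.
Isothermal, so P V is constant: T₂ = T₁; V₂ = V₁·(P₁/P₂) = 79.69 L.
Isobaric, so V/T is constant: P₃ = P₂; V₃ = V₂·(T₃/T₂) = 112.9 L.

V₃ ≈ 113 L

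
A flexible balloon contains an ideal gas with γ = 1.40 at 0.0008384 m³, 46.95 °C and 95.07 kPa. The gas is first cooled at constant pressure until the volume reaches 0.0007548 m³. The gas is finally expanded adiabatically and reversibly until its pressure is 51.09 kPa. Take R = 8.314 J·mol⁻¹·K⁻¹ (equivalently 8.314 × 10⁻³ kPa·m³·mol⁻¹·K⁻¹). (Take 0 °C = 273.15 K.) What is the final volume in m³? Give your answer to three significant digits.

V₃ ≈ 0.00118 m³

Convert: T₁ = 320.1 K.
Isobaric, so V/T is constant: P₂ = P₁; T₂ = T₁·(V₂/V₁) = 288.2 K.
Adiabatic (γ = 1.40), T V^(γ−1) and P V^γ constant: T₃ = T₂·(P₃/P₂)^((γ−1)/γ) = 241.3 K; V₃ = V₂·(P₂/P₃)^(1/γ) = 0.001176 m³.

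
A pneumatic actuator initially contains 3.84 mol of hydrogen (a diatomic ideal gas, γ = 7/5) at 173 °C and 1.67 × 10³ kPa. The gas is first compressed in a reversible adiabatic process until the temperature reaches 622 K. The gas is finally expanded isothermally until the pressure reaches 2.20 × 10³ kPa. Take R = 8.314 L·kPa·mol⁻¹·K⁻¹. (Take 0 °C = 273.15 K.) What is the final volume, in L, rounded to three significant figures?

Convert: T₁ = 446.1 K.
From PV = nRT: V₁ = nRT₁/P₁ = 8.529 L.
Adiabatic (γ = 7/5), T V^(γ−1) and P V^γ constant: P₂ = P₁·(T₂/T₁)^(γ/(γ−1)) = 5343 kPa; V₂ = V₁·(T₁/T₂)^(1/(γ−1)) = 3.716 L.
Isothermal, so P V is constant: T₃ = T₂; V₃ = V₂·(P₂/P₃) = 9.026 L.

V₃ ≈ 9.03 L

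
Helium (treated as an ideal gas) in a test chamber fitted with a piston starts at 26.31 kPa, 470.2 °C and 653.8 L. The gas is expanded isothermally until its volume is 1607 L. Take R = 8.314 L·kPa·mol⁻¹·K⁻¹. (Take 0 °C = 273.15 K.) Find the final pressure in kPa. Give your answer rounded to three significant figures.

P₂ ≈ 10.7 kPa

Convert: T₁ = 743.3 K.
T constant ⇒ Boyle's law P V = const: T₂ = T₁; P₂ = P₁·(V₁/V₂) = 10.70 kPa.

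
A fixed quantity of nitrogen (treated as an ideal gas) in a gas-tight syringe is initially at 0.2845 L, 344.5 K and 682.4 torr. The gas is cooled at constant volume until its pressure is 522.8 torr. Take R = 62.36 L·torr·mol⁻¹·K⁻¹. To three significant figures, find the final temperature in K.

T₂ ≈ 264 K

Isochoric, so P/T is constant: V₂ = V₁; T₂ = T₁·(P₂/P₁) = 263.9 K.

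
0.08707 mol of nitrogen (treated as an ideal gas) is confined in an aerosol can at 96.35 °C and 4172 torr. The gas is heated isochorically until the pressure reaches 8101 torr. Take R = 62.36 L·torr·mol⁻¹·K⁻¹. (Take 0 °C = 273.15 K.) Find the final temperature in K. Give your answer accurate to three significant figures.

T₂ ≈ 717 K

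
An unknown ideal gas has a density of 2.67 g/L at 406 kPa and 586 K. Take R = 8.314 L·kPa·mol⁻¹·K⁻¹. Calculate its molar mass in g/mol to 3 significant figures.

M ≈ 32.0 g/mol

ρ = PM/(RT) ⇒ M = ρRT/P = (2.67 × 8.314 × 586.0) / 406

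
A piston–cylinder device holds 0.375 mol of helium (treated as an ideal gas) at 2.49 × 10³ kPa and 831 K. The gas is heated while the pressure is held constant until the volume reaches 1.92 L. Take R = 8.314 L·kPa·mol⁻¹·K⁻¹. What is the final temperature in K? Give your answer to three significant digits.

From PV = nRT: V₁ = nRT₁/P₁ = 1.041 L.
P constant ⇒ V ∝ T: P₂ = P₁; T₂ = T₁·(V₂/V₁) = 1533 K.

T₂ ≈ 1.53e+03 K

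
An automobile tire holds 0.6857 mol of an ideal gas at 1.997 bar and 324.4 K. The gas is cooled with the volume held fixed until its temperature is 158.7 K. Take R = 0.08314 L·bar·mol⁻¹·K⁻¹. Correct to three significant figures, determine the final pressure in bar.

From PV = nRT: V₁ = nRT₁/P₁ = 9.261 L.
V constant ⇒ P ∝ T: V₂ = V₁; P₂ = P₁·(T₂/T₁) = 0.9770 bar.

P₂ ≈ 0.977 bar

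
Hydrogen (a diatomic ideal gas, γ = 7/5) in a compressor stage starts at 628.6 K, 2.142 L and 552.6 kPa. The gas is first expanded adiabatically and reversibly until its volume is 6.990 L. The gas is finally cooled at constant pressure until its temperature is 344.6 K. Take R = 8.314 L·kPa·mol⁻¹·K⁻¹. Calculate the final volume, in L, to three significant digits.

Reversible adiabatic, γ = 7/5: T₂ = T₁·(V₁/V₂)^(γ−1) = 391.7 K; P₂ = P₁·(V₁/V₂)^γ = 105.5 kPa.
P constant ⇒ V ∝ T: P₃ = P₂; V₃ = V₂·(T₃/T₂) = 6.150 L.

V₃ ≈ 6.15 L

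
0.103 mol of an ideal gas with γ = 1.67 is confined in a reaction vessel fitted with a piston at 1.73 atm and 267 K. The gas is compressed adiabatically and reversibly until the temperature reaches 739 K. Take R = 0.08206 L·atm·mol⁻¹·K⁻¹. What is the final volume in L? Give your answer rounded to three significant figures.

V₂ ≈ 0.285 L

From PV = nRT: V₁ = nRT₁/P₁ = 1.304 L.
Adiabatic (γ = 1.67), T V^(γ−1) and P V^γ constant: P₂ = P₁·(T₂/T₁)^(γ/(γ−1)) = 21.88 atm; V₂ = V₁·(T₁/T₂)^(1/(γ−1)) = 0.2855 L.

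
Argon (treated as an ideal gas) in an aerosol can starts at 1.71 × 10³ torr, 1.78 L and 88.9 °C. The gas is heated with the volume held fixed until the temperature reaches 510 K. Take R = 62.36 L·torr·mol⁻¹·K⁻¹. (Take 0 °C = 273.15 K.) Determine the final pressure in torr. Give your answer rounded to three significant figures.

Convert: T₁ = 362.0 K.
Isochoric, so P/T is constant: V₂ = V₁; P₂ = P₁·(T₂/T₁) = 2409 torr.

P₂ ≈ 2.41e+03 torr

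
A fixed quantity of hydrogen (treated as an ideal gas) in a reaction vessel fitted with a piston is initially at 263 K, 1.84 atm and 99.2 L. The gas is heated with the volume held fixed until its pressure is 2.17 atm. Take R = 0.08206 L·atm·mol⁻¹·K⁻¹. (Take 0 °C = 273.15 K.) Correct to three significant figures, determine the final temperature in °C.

T₂ ≈ 37.0 °C

V constant ⇒ P ∝ T: V₂ = V₁; T₂ = T₁·(P₂/P₁) = 310.2 K.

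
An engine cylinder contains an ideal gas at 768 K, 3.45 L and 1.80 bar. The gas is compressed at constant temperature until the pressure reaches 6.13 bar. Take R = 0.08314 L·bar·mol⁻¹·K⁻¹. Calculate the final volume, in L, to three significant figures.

V₂ ≈ 1.01 L

Isothermal, so P V is constant: T₂ = T₁; V₂ = V₁·(P₁/P₂) = 1.013 L.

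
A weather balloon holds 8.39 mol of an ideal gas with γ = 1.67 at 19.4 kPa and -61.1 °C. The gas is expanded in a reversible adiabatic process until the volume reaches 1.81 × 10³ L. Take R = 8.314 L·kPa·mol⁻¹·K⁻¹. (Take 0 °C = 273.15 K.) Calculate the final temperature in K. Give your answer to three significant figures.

Convert: T₁ = 212.0 K.
From PV = nRT: V₁ = nRT₁/P₁ = 762.4 L.
Reversible adiabatic, γ = 1.67: T₂ = T₁·(V₁/V₂)^(γ−1) = 118.8 K; P₂ = P₁·(V₁/V₂)^γ = 4.579 kPa.

T₂ ≈ 119 K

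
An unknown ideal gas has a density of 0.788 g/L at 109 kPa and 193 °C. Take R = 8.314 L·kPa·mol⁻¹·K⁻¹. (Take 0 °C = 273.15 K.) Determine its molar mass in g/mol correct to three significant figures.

M ≈ 28.0 g/mol

ρ = PM/(RT) ⇒ M = ρRT/P = (0.788 × 8.314 × 466.1) / 109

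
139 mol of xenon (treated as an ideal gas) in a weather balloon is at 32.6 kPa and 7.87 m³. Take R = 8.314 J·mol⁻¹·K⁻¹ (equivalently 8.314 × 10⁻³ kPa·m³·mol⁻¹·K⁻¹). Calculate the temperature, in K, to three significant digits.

PV = nRT ⇒ T = PV/(nR) = (32.6 × 7.87) / (139 × 8.314 × 10⁻³)

T ≈ 222 K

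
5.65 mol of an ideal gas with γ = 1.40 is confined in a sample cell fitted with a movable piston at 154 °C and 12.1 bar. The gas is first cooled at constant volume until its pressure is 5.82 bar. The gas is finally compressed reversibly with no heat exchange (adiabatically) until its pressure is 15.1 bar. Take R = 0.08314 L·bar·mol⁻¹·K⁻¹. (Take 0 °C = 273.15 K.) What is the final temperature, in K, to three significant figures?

T₃ ≈ 270 K

Convert: T₁ = 427.1 K.
From PV = nRT: V₁ = nRT₁/P₁ = 16.58 L.
V constant ⇒ P ∝ T: V₂ = V₁; T₂ = T₁·(P₂/P₁) = 205.5 K.
Adiabatic (γ = 1.40), T V^(γ−1) and P V^γ constant: T₃ = T₂·(P₃/P₂)^((γ−1)/γ) = 269.8 K; V₃ = V₂·(P₂/P₃)^(1/γ) = 8.393 L.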